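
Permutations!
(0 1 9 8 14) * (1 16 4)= (0 16 4 1 9 8 14)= [16, 9, 2, 3, 1, 5, 6, 7, 14, 8, 10, 11, 12, 13, 0, 15, 4]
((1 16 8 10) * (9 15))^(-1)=((1 16 8 10)(9 15))^(-1)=(1 10 8 16)(9 15)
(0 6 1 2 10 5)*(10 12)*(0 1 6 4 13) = (0 4 13)(1 2 12 10 5) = [4, 2, 12, 3, 13, 1, 6, 7, 8, 9, 5, 11, 10, 0]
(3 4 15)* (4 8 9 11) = [0, 1, 2, 8, 15, 5, 6, 7, 9, 11, 10, 4, 12, 13, 14, 3] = (3 8 9 11 4 15)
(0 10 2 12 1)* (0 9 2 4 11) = (0 10 4 11)(1 9 2 12) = [10, 9, 12, 3, 11, 5, 6, 7, 8, 2, 4, 0, 1]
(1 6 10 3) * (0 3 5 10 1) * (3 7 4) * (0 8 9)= (0 7 4 3 8 9)(1 6)(5 10)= [7, 6, 2, 8, 3, 10, 1, 4, 9, 0, 5]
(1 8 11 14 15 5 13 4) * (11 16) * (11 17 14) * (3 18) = (1 8 16 17 14 15 5 13 4)(3 18) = [0, 8, 2, 18, 1, 13, 6, 7, 16, 9, 10, 11, 12, 4, 15, 5, 17, 14, 3]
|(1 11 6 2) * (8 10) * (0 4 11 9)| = 14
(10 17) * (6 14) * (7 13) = (6 14)(7 13)(10 17) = [0, 1, 2, 3, 4, 5, 14, 13, 8, 9, 17, 11, 12, 7, 6, 15, 16, 10]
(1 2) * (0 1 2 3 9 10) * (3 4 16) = (0 1 4 16 3 9 10) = [1, 4, 2, 9, 16, 5, 6, 7, 8, 10, 0, 11, 12, 13, 14, 15, 3]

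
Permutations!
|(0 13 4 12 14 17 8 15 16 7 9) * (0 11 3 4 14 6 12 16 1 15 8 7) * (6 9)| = |(0 13 14 17 7 6 12 9 11 3 4 16)(1 15)| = 12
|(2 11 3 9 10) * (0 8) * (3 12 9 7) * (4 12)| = 6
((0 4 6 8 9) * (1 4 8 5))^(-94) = ((0 8 9)(1 4 6 5))^(-94) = (0 9 8)(1 6)(4 5)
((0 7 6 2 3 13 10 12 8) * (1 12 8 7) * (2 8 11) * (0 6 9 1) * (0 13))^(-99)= (0 11)(1 12 7 9)(2 13)(3 10)(6 8)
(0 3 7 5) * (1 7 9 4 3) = [1, 7, 2, 9, 3, 0, 6, 5, 8, 4] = (0 1 7 5)(3 9 4)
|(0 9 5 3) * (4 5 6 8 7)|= 8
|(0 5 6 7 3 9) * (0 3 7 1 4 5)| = |(1 4 5 6)(3 9)| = 4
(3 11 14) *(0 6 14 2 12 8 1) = (0 6 14 3 11 2 12 8 1) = [6, 0, 12, 11, 4, 5, 14, 7, 1, 9, 10, 2, 8, 13, 3]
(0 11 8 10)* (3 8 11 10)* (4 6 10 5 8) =(11)(0 5 8 3 4 6 10) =[5, 1, 2, 4, 6, 8, 10, 7, 3, 9, 0, 11]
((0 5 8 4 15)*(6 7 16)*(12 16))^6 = (0 5 8 4 15)(6 12)(7 16)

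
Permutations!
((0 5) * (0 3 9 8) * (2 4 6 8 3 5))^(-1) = (0 8 6 4 2)(3 9) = ((0 2 4 6 8)(3 9))^(-1)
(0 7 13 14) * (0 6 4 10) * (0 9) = (0 7 13 14 6 4 10 9) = [7, 1, 2, 3, 10, 5, 4, 13, 8, 0, 9, 11, 12, 14, 6]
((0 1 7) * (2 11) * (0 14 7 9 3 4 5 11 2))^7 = (7 14) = ((0 1 9 3 4 5 11)(7 14))^7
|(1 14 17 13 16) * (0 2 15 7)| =20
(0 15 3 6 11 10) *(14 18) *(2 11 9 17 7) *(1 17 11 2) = (0 15 3 6 9 11 10)(1 17 7)(14 18) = [15, 17, 2, 6, 4, 5, 9, 1, 8, 11, 0, 10, 12, 13, 18, 3, 16, 7, 14]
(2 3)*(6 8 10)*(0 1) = (0 1)(2 3)(6 8 10) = [1, 0, 3, 2, 4, 5, 8, 7, 10, 9, 6]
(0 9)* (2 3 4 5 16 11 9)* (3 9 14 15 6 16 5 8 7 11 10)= (0 2 9)(3 4 8 7 11 14 15 6 16 10)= [2, 1, 9, 4, 8, 5, 16, 11, 7, 0, 3, 14, 12, 13, 15, 6, 10]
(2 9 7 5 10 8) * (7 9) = (2 7 5 10 8) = [0, 1, 7, 3, 4, 10, 6, 5, 2, 9, 8]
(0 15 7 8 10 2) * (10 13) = [15, 1, 0, 3, 4, 5, 6, 8, 13, 9, 2, 11, 12, 10, 14, 7] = (0 15 7 8 13 10 2)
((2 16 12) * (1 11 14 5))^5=(1 11 14 5)(2 12 16)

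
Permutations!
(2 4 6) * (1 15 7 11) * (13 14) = (1 15 7 11)(2 4 6)(13 14) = [0, 15, 4, 3, 6, 5, 2, 11, 8, 9, 10, 1, 12, 14, 13, 7]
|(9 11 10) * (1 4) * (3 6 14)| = |(1 4)(3 6 14)(9 11 10)| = 6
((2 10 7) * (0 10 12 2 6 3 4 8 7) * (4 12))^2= ((0 10)(2 4 8 7 6 3 12))^2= (2 8 6 12 4 7 3)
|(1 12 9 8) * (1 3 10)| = 6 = |(1 12 9 8 3 10)|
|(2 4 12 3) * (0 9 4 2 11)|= |(0 9 4 12 3 11)|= 6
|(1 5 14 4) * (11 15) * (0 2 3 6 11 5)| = |(0 2 3 6 11 15 5 14 4 1)| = 10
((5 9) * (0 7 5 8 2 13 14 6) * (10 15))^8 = (15)(0 6 14 13 2 8 9 5 7)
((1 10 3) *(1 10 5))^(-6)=((1 5)(3 10))^(-6)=(10)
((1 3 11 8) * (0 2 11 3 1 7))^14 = ((0 2 11 8 7))^14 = (0 7 8 11 2)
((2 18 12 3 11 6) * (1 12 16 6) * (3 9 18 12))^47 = (1 11 3)(2 6 16 18 9 12)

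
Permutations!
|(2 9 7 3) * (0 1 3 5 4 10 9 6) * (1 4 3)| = |(0 4 10 9 7 5 3 2 6)| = 9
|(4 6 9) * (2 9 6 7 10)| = |(2 9 4 7 10)| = 5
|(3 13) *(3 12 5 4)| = 5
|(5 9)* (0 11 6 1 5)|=6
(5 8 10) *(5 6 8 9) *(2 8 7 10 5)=(2 8 5 9)(6 7 10)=[0, 1, 8, 3, 4, 9, 7, 10, 5, 2, 6]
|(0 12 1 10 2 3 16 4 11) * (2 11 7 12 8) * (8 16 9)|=8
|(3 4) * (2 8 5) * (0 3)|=3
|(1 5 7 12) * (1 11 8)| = 6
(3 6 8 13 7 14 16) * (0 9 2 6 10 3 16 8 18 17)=(0 9 2 6 18 17)(3 10)(7 14 8 13)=[9, 1, 6, 10, 4, 5, 18, 14, 13, 2, 3, 11, 12, 7, 8, 15, 16, 0, 17]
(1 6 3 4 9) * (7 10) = (1 6 3 4 9)(7 10) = [0, 6, 2, 4, 9, 5, 3, 10, 8, 1, 7]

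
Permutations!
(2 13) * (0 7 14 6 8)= (0 7 14 6 8)(2 13)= [7, 1, 13, 3, 4, 5, 8, 14, 0, 9, 10, 11, 12, 2, 6]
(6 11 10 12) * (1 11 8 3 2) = (1 11 10 12 6 8 3 2) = [0, 11, 1, 2, 4, 5, 8, 7, 3, 9, 12, 10, 6]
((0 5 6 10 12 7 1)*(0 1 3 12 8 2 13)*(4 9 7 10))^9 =((0 5 6 4 9 7 3 12 10 8 2 13))^9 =(0 8 3 4)(2 12 9 5)(6 13 10 7)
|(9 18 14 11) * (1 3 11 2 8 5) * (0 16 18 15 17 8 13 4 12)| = 8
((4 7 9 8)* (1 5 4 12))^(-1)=((1 5 4 7 9 8 12))^(-1)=(1 12 8 9 7 4 5)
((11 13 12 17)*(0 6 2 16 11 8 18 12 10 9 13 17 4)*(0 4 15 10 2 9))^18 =(0 16 12 9 17 10 2 18 6 11 15 13 8)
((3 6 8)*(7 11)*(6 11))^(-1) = (3 8 6 7 11)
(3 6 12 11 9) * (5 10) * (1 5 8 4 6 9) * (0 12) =[12, 5, 2, 9, 6, 10, 0, 7, 4, 3, 8, 1, 11] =(0 12 11 1 5 10 8 4 6)(3 9)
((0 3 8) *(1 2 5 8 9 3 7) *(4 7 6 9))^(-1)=(0 8 5 2 1 7 4 3 9 6)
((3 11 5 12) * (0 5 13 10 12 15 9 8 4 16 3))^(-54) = (0 16)(3 5)(4 12)(8 10)(9 13)(11 15)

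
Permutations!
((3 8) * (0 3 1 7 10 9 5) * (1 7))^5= ((0 3 8 7 10 9 5))^5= (0 9 7 3 5 10 8)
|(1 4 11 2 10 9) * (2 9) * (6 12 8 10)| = 20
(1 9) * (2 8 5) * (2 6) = [0, 9, 8, 3, 4, 6, 2, 7, 5, 1] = (1 9)(2 8 5 6)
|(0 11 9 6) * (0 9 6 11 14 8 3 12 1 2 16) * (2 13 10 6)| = |(0 14 8 3 12 1 13 10 6 9 11 2 16)| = 13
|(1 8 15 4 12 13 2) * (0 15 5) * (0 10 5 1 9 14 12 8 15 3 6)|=|(0 3 6)(1 15 4 8)(2 9 14 12 13)(5 10)|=60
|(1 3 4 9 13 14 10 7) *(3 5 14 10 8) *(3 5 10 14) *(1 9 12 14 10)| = 12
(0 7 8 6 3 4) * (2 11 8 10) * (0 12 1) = (0 7 10 2 11 8 6 3 4 12 1) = [7, 0, 11, 4, 12, 5, 3, 10, 6, 9, 2, 8, 1]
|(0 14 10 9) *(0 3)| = 5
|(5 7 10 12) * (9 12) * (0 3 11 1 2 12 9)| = 9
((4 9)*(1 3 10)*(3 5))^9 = ((1 5 3 10)(4 9))^9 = (1 5 3 10)(4 9)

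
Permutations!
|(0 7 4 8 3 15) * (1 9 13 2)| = 12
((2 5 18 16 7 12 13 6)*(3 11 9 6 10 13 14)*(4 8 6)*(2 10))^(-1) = (2 13 10 6 8 4 9 11 3 14 12 7 16 18 5)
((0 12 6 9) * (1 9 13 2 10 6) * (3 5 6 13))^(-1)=(0 9 1 12)(2 13 10)(3 6 5)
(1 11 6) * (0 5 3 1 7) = [5, 11, 2, 1, 4, 3, 7, 0, 8, 9, 10, 6] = (0 5 3 1 11 6 7)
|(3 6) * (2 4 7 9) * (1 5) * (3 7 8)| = 14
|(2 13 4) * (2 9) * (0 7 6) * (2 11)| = |(0 7 6)(2 13 4 9 11)| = 15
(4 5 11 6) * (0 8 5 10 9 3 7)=(0 8 5 11 6 4 10 9 3 7)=[8, 1, 2, 7, 10, 11, 4, 0, 5, 3, 9, 6]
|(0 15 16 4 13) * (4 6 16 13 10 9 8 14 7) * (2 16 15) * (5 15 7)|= 13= |(0 2 16 6 7 4 10 9 8 14 5 15 13)|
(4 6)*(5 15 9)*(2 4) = [0, 1, 4, 3, 6, 15, 2, 7, 8, 5, 10, 11, 12, 13, 14, 9] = (2 4 6)(5 15 9)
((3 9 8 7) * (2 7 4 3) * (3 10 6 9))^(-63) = (2 7)(4 6 8 10 9)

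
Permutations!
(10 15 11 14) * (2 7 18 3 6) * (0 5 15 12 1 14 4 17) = (0 5 15 11 4 17)(1 14 10 12)(2 7 18 3 6) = [5, 14, 7, 6, 17, 15, 2, 18, 8, 9, 12, 4, 1, 13, 10, 11, 16, 0, 3]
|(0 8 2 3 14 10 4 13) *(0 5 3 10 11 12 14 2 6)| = 6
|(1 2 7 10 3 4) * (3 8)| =7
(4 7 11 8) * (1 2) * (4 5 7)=[0, 2, 1, 3, 4, 7, 6, 11, 5, 9, 10, 8]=(1 2)(5 7 11 8)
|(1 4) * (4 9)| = 3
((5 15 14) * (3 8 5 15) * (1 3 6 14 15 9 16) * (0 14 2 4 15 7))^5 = ((0 14 9 16 1 3 8 5 6 2 4 15 7))^5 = (0 3 4 9 5 7 1 2 14 8 15 16 6)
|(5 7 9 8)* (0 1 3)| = 12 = |(0 1 3)(5 7 9 8)|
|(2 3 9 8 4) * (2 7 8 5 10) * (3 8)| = 8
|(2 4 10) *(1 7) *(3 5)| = 6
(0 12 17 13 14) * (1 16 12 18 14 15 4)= [18, 16, 2, 3, 1, 5, 6, 7, 8, 9, 10, 11, 17, 15, 0, 4, 12, 13, 14]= (0 18 14)(1 16 12 17 13 15 4)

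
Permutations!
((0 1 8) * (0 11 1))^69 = ((1 8 11))^69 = (11)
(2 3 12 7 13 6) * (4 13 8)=[0, 1, 3, 12, 13, 5, 2, 8, 4, 9, 10, 11, 7, 6]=(2 3 12 7 8 4 13 6)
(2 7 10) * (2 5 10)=[0, 1, 7, 3, 4, 10, 6, 2, 8, 9, 5]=(2 7)(5 10)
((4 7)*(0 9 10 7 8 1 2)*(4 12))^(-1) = (0 2 1 8 4 12 7 10 9)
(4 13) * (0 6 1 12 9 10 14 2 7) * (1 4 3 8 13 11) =(0 6 4 11 1 12 9 10 14 2 7)(3 8 13) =[6, 12, 7, 8, 11, 5, 4, 0, 13, 10, 14, 1, 9, 3, 2]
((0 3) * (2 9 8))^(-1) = ((0 3)(2 9 8))^(-1) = (0 3)(2 8 9)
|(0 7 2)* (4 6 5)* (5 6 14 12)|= |(0 7 2)(4 14 12 5)|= 12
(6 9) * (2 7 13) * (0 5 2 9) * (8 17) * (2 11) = (0 5 11 2 7 13 9 6)(8 17) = [5, 1, 7, 3, 4, 11, 0, 13, 17, 6, 10, 2, 12, 9, 14, 15, 16, 8]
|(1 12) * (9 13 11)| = |(1 12)(9 13 11)| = 6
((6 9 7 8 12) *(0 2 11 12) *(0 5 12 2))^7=((2 11)(5 12 6 9 7 8))^7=(2 11)(5 12 6 9 7 8)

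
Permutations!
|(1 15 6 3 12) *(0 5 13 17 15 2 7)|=|(0 5 13 17 15 6 3 12 1 2 7)|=11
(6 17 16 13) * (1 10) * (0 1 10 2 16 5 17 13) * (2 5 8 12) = (0 1 5 17 8 12 2 16)(6 13) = [1, 5, 16, 3, 4, 17, 13, 7, 12, 9, 10, 11, 2, 6, 14, 15, 0, 8]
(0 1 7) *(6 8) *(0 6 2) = (0 1 7 6 8 2) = [1, 7, 0, 3, 4, 5, 8, 6, 2]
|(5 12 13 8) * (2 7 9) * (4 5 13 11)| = |(2 7 9)(4 5 12 11)(8 13)| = 12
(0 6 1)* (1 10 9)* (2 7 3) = [6, 0, 7, 2, 4, 5, 10, 3, 8, 1, 9] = (0 6 10 9 1)(2 7 3)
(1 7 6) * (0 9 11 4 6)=(0 9 11 4 6 1 7)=[9, 7, 2, 3, 6, 5, 1, 0, 8, 11, 10, 4]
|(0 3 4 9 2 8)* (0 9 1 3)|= 3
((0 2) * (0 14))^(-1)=(0 14 2)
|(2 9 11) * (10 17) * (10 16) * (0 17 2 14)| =8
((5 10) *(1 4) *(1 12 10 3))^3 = (1 10)(3 12)(4 5)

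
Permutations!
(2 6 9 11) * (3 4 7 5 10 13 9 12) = (2 6 12 3 4 7 5 10 13 9 11) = [0, 1, 6, 4, 7, 10, 12, 5, 8, 11, 13, 2, 3, 9]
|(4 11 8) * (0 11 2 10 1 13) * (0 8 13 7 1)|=14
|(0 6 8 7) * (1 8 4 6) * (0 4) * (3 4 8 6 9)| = |(0 1 6)(3 4 9)(7 8)| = 6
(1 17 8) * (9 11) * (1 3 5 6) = (1 17 8 3 5 6)(9 11) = [0, 17, 2, 5, 4, 6, 1, 7, 3, 11, 10, 9, 12, 13, 14, 15, 16, 8]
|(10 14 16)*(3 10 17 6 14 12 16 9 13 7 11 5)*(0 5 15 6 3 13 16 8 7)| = |(0 5 13)(3 10 12 8 7 11 15 6 14 9 16 17)| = 12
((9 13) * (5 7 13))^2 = (5 13)(7 9)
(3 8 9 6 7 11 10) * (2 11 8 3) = [0, 1, 11, 3, 4, 5, 7, 8, 9, 6, 2, 10] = (2 11 10)(6 7 8 9)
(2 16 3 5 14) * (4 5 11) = [0, 1, 16, 11, 5, 14, 6, 7, 8, 9, 10, 4, 12, 13, 2, 15, 3] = (2 16 3 11 4 5 14)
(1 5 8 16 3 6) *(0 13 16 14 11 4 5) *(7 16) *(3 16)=(16)(0 13 7 3 6 1)(4 5 8 14 11)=[13, 0, 2, 6, 5, 8, 1, 3, 14, 9, 10, 4, 12, 7, 11, 15, 16]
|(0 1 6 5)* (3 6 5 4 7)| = 12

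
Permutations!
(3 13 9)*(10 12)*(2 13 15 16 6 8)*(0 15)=(0 15 16 6 8 2 13 9 3)(10 12)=[15, 1, 13, 0, 4, 5, 8, 7, 2, 3, 12, 11, 10, 9, 14, 16, 6]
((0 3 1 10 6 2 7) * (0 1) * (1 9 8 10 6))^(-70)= (10)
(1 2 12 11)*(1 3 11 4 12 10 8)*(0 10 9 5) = (0 10 8 1 2 9 5)(3 11)(4 12) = [10, 2, 9, 11, 12, 0, 6, 7, 1, 5, 8, 3, 4]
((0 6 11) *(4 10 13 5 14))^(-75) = ((0 6 11)(4 10 13 5 14))^(-75) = (14)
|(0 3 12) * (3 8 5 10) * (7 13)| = |(0 8 5 10 3 12)(7 13)| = 6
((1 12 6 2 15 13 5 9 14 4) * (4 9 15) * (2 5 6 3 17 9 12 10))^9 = ((1 10 2 4)(3 17 9 14 12)(5 15 13 6))^9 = (1 10 2 4)(3 12 14 9 17)(5 15 13 6)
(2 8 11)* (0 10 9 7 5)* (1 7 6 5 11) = [10, 7, 8, 3, 4, 0, 5, 11, 1, 6, 9, 2] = (0 10 9 6 5)(1 7 11 2 8)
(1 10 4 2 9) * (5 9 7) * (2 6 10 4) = (1 4 6 10 2 7 5 9) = [0, 4, 7, 3, 6, 9, 10, 5, 8, 1, 2]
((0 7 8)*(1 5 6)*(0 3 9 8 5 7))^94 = ((1 7 5 6)(3 9 8))^94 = (1 5)(3 9 8)(6 7)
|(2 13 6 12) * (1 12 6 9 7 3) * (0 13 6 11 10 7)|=|(0 13 9)(1 12 2 6 11 10 7 3)|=24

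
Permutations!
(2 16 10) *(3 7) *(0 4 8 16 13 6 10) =(0 4 8 16)(2 13 6 10)(3 7) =[4, 1, 13, 7, 8, 5, 10, 3, 16, 9, 2, 11, 12, 6, 14, 15, 0]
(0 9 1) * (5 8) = (0 9 1)(5 8) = [9, 0, 2, 3, 4, 8, 6, 7, 5, 1]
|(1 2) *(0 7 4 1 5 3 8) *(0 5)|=|(0 7 4 1 2)(3 8 5)|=15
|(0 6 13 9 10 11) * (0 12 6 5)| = |(0 5)(6 13 9 10 11 12)| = 6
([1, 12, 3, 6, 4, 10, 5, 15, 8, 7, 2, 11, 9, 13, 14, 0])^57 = [9, 7, 6, 5, 4, 2, 10, 1, 8, 0, 3, 11, 15, 13, 14, 12]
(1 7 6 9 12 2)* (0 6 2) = (0 6 9 12)(1 7 2) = [6, 7, 1, 3, 4, 5, 9, 2, 8, 12, 10, 11, 0]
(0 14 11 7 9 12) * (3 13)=(0 14 11 7 9 12)(3 13)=[14, 1, 2, 13, 4, 5, 6, 9, 8, 12, 10, 7, 0, 3, 11]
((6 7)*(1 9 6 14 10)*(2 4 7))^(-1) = ((1 9 6 2 4 7 14 10))^(-1) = (1 10 14 7 4 2 6 9)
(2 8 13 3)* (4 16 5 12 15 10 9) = (2 8 13 3)(4 16 5 12 15 10 9) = [0, 1, 8, 2, 16, 12, 6, 7, 13, 4, 9, 11, 15, 3, 14, 10, 5]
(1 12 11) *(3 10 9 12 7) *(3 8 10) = (1 7 8 10 9 12 11) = [0, 7, 2, 3, 4, 5, 6, 8, 10, 12, 9, 1, 11]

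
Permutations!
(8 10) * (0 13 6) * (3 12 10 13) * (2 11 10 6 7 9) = (0 3 12 6)(2 11 10 8 13 7 9) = [3, 1, 11, 12, 4, 5, 0, 9, 13, 2, 8, 10, 6, 7]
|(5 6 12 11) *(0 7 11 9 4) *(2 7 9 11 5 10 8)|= |(0 9 4)(2 7 5 6 12 11 10 8)|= 24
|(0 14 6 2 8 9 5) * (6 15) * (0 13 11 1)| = 11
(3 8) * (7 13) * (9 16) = (3 8)(7 13)(9 16) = [0, 1, 2, 8, 4, 5, 6, 13, 3, 16, 10, 11, 12, 7, 14, 15, 9]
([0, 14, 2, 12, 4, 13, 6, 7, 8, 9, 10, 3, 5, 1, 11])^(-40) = (1 11 12 13 14 3 5)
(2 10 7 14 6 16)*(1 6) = [0, 6, 10, 3, 4, 5, 16, 14, 8, 9, 7, 11, 12, 13, 1, 15, 2] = (1 6 16 2 10 7 14)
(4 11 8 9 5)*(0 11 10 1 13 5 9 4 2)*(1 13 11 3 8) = (0 3 8 4 10 13 5 2)(1 11) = [3, 11, 0, 8, 10, 2, 6, 7, 4, 9, 13, 1, 12, 5]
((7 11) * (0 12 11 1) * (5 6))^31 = ((0 12 11 7 1)(5 6))^31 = (0 12 11 7 1)(5 6)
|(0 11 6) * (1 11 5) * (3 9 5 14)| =|(0 14 3 9 5 1 11 6)| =8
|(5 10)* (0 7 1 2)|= |(0 7 1 2)(5 10)|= 4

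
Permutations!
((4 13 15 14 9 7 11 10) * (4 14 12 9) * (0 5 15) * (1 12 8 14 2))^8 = ((0 5 15 8 14 4 13)(1 12 9 7 11 10 2))^8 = (0 5 15 8 14 4 13)(1 12 9 7 11 10 2)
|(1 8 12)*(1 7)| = 4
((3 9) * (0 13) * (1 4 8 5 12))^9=(0 13)(1 12 5 8 4)(3 9)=((0 13)(1 4 8 5 12)(3 9))^9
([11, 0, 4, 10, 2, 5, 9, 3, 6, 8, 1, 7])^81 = [3, 7, 4, 0, 2, 5, 6, 1, 8, 9, 11, 10]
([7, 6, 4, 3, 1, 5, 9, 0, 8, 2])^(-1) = (0 7)(1 4 2 9 6)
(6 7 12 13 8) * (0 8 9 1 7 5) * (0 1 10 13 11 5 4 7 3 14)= (0 8 6 4 7 12 11 5 1 3 14)(9 10 13)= [8, 3, 2, 14, 7, 1, 4, 12, 6, 10, 13, 5, 11, 9, 0]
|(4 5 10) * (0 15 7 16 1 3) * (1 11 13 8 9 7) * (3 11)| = |(0 15 1 11 13 8 9 7 16 3)(4 5 10)| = 30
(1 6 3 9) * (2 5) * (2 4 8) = (1 6 3 9)(2 5 4 8) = [0, 6, 5, 9, 8, 4, 3, 7, 2, 1]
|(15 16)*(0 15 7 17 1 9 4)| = 8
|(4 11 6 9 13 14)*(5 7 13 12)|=|(4 11 6 9 12 5 7 13 14)|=9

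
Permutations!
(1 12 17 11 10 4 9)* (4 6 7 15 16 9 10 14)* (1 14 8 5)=(1 12 17 11 8 5)(4 10 6 7 15 16 9 14)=[0, 12, 2, 3, 10, 1, 7, 15, 5, 14, 6, 8, 17, 13, 4, 16, 9, 11]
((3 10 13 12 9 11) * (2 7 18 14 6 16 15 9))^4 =((2 7 18 14 6 16 15 9 11 3 10 13 12))^4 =(2 6 11 12 14 9 13 18 15 10 7 16 3)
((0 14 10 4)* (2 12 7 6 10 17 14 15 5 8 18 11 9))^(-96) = (0 12 8 10 9 15 7 18 4 2 5 6 11) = ((0 15 5 8 18 11 9 2 12 7 6 10 4)(14 17))^(-96)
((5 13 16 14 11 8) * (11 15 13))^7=(5 11 8)(13 15 14 16)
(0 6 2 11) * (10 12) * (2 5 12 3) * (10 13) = (0 6 5 12 13 10 3 2 11) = [6, 1, 11, 2, 4, 12, 5, 7, 8, 9, 3, 0, 13, 10]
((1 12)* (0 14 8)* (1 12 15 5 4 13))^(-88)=((0 14 8)(1 15 5 4 13))^(-88)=(0 8 14)(1 5 13 15 4)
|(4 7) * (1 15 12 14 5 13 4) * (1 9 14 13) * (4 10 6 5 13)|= |(1 15 12 4 7 9 14 13 10 6 5)|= 11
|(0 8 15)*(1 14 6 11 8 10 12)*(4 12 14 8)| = |(0 10 14 6 11 4 12 1 8 15)| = 10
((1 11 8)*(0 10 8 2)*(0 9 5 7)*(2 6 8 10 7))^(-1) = (0 7)(1 8 6 11)(2 5 9)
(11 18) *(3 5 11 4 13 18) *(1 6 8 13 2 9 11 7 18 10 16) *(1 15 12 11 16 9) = (1 6 8 13 10 9 16 15 12 11 3 5 7 18 4 2) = [0, 6, 1, 5, 2, 7, 8, 18, 13, 16, 9, 3, 11, 10, 14, 12, 15, 17, 4]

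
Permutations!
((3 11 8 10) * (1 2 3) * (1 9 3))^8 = ((1 2)(3 11 8 10 9))^8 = (3 10 11 9 8)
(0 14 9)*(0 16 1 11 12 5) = (0 14 9 16 1 11 12 5) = [14, 11, 2, 3, 4, 0, 6, 7, 8, 16, 10, 12, 5, 13, 9, 15, 1]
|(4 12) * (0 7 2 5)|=|(0 7 2 5)(4 12)|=4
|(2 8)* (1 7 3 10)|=4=|(1 7 3 10)(2 8)|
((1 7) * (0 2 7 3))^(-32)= ((0 2 7 1 3))^(-32)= (0 1 2 3 7)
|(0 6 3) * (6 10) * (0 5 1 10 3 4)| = 7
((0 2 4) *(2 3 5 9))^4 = ((0 3 5 9 2 4))^4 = (0 2 5)(3 4 9)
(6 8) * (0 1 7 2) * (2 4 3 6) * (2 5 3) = [1, 7, 0, 6, 2, 3, 8, 4, 5] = (0 1 7 4 2)(3 6 8 5)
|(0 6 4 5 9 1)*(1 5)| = |(0 6 4 1)(5 9)| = 4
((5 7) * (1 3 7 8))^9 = (1 8 5 7 3)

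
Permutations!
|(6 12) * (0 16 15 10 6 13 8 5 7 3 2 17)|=|(0 16 15 10 6 12 13 8 5 7 3 2 17)|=13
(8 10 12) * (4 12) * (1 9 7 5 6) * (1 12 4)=(1 9 7 5 6 12 8 10)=[0, 9, 2, 3, 4, 6, 12, 5, 10, 7, 1, 11, 8]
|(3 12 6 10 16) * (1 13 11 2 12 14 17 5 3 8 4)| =20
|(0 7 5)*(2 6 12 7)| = |(0 2 6 12 7 5)| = 6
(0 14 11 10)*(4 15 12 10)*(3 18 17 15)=(0 14 11 4 3 18 17 15 12 10)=[14, 1, 2, 18, 3, 5, 6, 7, 8, 9, 0, 4, 10, 13, 11, 12, 16, 15, 17]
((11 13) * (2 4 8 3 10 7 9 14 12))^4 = ((2 4 8 3 10 7 9 14 12)(11 13))^4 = (2 10 12 3 14 8 9 4 7)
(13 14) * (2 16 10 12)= [0, 1, 16, 3, 4, 5, 6, 7, 8, 9, 12, 11, 2, 14, 13, 15, 10]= (2 16 10 12)(13 14)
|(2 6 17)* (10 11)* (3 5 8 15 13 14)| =|(2 6 17)(3 5 8 15 13 14)(10 11)| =6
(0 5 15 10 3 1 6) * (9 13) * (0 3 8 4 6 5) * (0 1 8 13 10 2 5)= (0 1)(2 5 15)(3 8 4 6)(9 10 13)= [1, 0, 5, 8, 6, 15, 3, 7, 4, 10, 13, 11, 12, 9, 14, 2]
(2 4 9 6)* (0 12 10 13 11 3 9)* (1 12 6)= (0 6 2 4)(1 12 10 13 11 3 9)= [6, 12, 4, 9, 0, 5, 2, 7, 8, 1, 13, 3, 10, 11]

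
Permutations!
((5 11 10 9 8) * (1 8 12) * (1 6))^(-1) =(1 6 12 9 10 11 5 8)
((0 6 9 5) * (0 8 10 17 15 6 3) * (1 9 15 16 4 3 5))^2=((0 5 8 10 17 16 4 3)(1 9)(6 15))^2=(0 8 17 4)(3 5 10 16)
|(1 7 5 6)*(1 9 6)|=|(1 7 5)(6 9)|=6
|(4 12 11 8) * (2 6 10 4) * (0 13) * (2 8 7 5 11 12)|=12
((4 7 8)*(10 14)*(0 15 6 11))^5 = ((0 15 6 11)(4 7 8)(10 14))^5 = (0 15 6 11)(4 8 7)(10 14)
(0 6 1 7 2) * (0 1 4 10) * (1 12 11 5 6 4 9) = [4, 7, 12, 3, 10, 6, 9, 2, 8, 1, 0, 5, 11] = (0 4 10)(1 7 2 12 11 5 6 9)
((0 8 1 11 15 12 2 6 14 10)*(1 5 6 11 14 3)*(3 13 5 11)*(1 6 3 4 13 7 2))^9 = (0 8 11 15 12 1 14 10)(2 13 3 7 4 5 6)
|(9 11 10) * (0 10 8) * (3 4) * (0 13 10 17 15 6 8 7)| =10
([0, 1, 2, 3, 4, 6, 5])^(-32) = (6)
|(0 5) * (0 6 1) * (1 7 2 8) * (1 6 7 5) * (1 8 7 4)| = |(0 8 6 5 4 1)(2 7)| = 6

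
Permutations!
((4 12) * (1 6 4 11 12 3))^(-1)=(1 3 4 6)(11 12)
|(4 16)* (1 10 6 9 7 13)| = 6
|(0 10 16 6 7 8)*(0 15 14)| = |(0 10 16 6 7 8 15 14)| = 8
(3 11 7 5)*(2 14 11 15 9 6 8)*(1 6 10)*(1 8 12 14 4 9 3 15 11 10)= (1 6 12 14 10 8 2 4 9)(3 11 7 5 15)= [0, 6, 4, 11, 9, 15, 12, 5, 2, 1, 8, 7, 14, 13, 10, 3]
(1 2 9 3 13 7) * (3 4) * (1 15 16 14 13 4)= (1 2 9)(3 4)(7 15 16 14 13)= [0, 2, 9, 4, 3, 5, 6, 15, 8, 1, 10, 11, 12, 7, 13, 16, 14]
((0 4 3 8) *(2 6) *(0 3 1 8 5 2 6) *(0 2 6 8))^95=((0 4 1)(3 5 6 8))^95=(0 1 4)(3 8 6 5)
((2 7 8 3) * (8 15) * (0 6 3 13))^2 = (0 3 7 8)(2 15 13 6)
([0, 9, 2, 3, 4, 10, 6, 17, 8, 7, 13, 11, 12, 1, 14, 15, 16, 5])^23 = [0, 7, 2, 3, 4, 13, 6, 5, 8, 17, 1, 11, 12, 9, 14, 15, 16, 10]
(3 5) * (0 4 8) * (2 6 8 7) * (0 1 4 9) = [9, 4, 6, 5, 7, 3, 8, 2, 1, 0] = (0 9)(1 4 7 2 6 8)(3 5)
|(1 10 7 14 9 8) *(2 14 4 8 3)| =20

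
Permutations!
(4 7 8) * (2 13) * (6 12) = (2 13)(4 7 8)(6 12) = [0, 1, 13, 3, 7, 5, 12, 8, 4, 9, 10, 11, 6, 2]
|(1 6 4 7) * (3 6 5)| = 6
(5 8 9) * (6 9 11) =(5 8 11 6 9) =[0, 1, 2, 3, 4, 8, 9, 7, 11, 5, 10, 6]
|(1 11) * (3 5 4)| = 6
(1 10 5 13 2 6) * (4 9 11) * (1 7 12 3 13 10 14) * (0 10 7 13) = [10, 14, 6, 0, 9, 7, 13, 12, 8, 11, 5, 4, 3, 2, 1] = (0 10 5 7 12 3)(1 14)(2 6 13)(4 9 11)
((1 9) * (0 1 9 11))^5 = (0 11 1) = ((0 1 11))^5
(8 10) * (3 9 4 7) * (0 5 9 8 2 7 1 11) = (0 5 9 4 1 11)(2 7 3 8 10) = [5, 11, 7, 8, 1, 9, 6, 3, 10, 4, 2, 0]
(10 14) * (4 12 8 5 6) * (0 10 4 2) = (0 10 14 4 12 8 5 6 2) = [10, 1, 0, 3, 12, 6, 2, 7, 5, 9, 14, 11, 8, 13, 4]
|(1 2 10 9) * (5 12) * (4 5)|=|(1 2 10 9)(4 5 12)|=12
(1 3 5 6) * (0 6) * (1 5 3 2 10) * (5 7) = (0 6 7 5)(1 2 10) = [6, 2, 10, 3, 4, 0, 7, 5, 8, 9, 1]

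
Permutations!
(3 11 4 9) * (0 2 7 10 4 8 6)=(0 2 7 10 4 9 3 11 8 6)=[2, 1, 7, 11, 9, 5, 0, 10, 6, 3, 4, 8]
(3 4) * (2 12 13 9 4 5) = (2 12 13 9 4 3 5) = [0, 1, 12, 5, 3, 2, 6, 7, 8, 4, 10, 11, 13, 9]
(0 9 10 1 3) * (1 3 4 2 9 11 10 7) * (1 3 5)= [11, 4, 9, 0, 2, 1, 6, 3, 8, 7, 5, 10]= (0 11 10 5 1 4 2 9 7 3)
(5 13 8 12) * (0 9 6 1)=(0 9 6 1)(5 13 8 12)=[9, 0, 2, 3, 4, 13, 1, 7, 12, 6, 10, 11, 5, 8]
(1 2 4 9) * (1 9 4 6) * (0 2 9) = (0 2 6 1 9) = [2, 9, 6, 3, 4, 5, 1, 7, 8, 0]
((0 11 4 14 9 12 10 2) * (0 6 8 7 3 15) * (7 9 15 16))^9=((0 11 4 14 15)(2 6 8 9 12 10)(3 16 7))^9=(16)(0 15 14 4 11)(2 9)(6 12)(8 10)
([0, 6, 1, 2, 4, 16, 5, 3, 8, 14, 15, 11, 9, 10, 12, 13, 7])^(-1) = (1 2 3 7 16 5 6)(9 12 14)(10 13 15)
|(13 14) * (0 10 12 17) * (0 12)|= 2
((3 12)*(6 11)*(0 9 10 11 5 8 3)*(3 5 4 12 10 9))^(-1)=((0 3 10 11 6 4 12)(5 8))^(-1)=(0 12 4 6 11 10 3)(5 8)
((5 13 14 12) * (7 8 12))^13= ((5 13 14 7 8 12))^13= (5 13 14 7 8 12)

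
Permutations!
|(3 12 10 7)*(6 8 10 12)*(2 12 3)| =|(2 12 3 6 8 10 7)| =7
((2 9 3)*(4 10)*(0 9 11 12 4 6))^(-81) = ((0 9 3 2 11 12 4 10 6))^(-81) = (12)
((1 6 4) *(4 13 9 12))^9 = ((1 6 13 9 12 4))^9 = (1 9)(4 13)(6 12)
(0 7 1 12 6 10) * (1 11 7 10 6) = (0 10)(1 12)(7 11) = [10, 12, 2, 3, 4, 5, 6, 11, 8, 9, 0, 7, 1]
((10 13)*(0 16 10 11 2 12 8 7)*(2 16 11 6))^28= (0 8 2 13 16)(6 10 11 7 12)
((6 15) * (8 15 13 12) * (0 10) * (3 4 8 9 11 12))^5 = ((0 10)(3 4 8 15 6 13)(9 11 12))^5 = (0 10)(3 13 6 15 8 4)(9 12 11)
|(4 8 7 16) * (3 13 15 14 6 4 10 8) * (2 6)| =28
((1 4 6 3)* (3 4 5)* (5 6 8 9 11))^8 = (11)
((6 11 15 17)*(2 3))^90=((2 3)(6 11 15 17))^90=(6 15)(11 17)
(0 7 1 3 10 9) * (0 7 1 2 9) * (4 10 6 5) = (0 1 3 6 5 4 10)(2 9 7) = [1, 3, 9, 6, 10, 4, 5, 2, 8, 7, 0]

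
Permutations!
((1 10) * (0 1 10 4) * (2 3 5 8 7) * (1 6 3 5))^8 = ((10)(0 6 3 1 4)(2 5 8 7))^8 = (10)(0 1 6 4 3)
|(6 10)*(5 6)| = 3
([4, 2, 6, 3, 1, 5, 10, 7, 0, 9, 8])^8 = [4, 2, 6, 3, 1, 5, 10, 7, 0, 9, 8]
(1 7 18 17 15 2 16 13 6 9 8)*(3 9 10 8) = [0, 7, 16, 9, 4, 5, 10, 18, 1, 3, 8, 11, 12, 6, 14, 2, 13, 15, 17] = (1 7 18 17 15 2 16 13 6 10 8)(3 9)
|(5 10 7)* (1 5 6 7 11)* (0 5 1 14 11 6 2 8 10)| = 10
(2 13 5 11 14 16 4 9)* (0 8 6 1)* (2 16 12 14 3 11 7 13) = (0 8 6 1)(3 11)(4 9 16)(5 7 13)(12 14) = [8, 0, 2, 11, 9, 7, 1, 13, 6, 16, 10, 3, 14, 5, 12, 15, 4]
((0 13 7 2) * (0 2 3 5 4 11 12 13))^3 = ((3 5 4 11 12 13 7))^3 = (3 11 7 4 13 5 12)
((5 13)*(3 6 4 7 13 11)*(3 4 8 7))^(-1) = (3 4 11 5 13 7 8 6)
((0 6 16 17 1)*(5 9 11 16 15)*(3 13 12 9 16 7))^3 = (0 5 1 15 17 6 16)(3 9)(7 12)(11 13)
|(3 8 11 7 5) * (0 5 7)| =|(0 5 3 8 11)| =5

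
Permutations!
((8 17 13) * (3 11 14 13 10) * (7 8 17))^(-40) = ((3 11 14 13 17 10)(7 8))^(-40) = (3 14 17)(10 11 13)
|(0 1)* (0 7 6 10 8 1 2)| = 10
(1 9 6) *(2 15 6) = (1 9 2 15 6) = [0, 9, 15, 3, 4, 5, 1, 7, 8, 2, 10, 11, 12, 13, 14, 6]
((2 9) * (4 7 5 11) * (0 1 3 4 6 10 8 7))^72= ((0 1 3 4)(2 9)(5 11 6 10 8 7))^72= (11)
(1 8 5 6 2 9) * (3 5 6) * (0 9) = (0 9 1 8 6 2)(3 5) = [9, 8, 0, 5, 4, 3, 2, 7, 6, 1]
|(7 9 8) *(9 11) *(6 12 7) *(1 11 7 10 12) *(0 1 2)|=14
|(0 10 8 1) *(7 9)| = |(0 10 8 1)(7 9)| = 4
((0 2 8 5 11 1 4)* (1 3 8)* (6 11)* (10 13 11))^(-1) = ((0 2 1 4)(3 8 5 6 10 13 11))^(-1) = (0 4 1 2)(3 11 13 10 6 5 8)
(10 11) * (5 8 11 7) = [0, 1, 2, 3, 4, 8, 6, 5, 11, 9, 7, 10] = (5 8 11 10 7)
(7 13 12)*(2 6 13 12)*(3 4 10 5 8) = (2 6 13)(3 4 10 5 8)(7 12) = [0, 1, 6, 4, 10, 8, 13, 12, 3, 9, 5, 11, 7, 2]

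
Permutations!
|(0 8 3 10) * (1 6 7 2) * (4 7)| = 20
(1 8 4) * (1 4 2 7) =[0, 8, 7, 3, 4, 5, 6, 1, 2] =(1 8 2 7)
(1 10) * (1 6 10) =(6 10) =[0, 1, 2, 3, 4, 5, 10, 7, 8, 9, 6]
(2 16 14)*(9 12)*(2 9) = (2 16 14 9 12) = [0, 1, 16, 3, 4, 5, 6, 7, 8, 12, 10, 11, 2, 13, 9, 15, 14]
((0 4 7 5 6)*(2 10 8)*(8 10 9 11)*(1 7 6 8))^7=(11)(0 4 6)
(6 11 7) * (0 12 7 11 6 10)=[12, 1, 2, 3, 4, 5, 6, 10, 8, 9, 0, 11, 7]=(0 12 7 10)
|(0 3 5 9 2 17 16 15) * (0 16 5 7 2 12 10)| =18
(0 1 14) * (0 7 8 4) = (0 1 14 7 8 4) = [1, 14, 2, 3, 0, 5, 6, 8, 4, 9, 10, 11, 12, 13, 7]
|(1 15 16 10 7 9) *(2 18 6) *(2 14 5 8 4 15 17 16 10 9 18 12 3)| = |(1 17 16 9)(2 12 3)(4 15 10 7 18 6 14 5 8)| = 36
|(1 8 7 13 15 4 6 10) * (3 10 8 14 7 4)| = |(1 14 7 13 15 3 10)(4 6 8)| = 21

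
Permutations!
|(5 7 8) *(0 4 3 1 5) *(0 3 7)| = 7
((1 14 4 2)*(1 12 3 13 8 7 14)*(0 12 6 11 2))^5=((0 12 3 13 8 7 14 4)(2 6 11))^5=(0 7 3 4 8 12 14 13)(2 11 6)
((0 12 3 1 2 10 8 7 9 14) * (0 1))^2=((0 12 3)(1 2 10 8 7 9 14))^2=(0 3 12)(1 10 7 14 2 8 9)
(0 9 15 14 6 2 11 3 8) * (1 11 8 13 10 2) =(0 9 15 14 6 1 11 3 13 10 2 8) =[9, 11, 8, 13, 4, 5, 1, 7, 0, 15, 2, 3, 12, 10, 6, 14]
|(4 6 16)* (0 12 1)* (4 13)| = 12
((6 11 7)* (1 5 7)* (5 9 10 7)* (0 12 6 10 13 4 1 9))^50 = ((0 12 6 11 9 13 4 1)(7 10))^50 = (0 6 9 4)(1 12 11 13)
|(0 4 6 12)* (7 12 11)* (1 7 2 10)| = 9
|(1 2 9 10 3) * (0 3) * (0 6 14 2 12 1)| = 10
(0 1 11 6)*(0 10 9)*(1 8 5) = (0 8 5 1 11 6 10 9) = [8, 11, 2, 3, 4, 1, 10, 7, 5, 0, 9, 6]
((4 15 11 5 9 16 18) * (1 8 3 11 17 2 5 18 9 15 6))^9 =((1 8 3 11 18 4 6)(2 5 15 17)(9 16))^9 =(1 3 18 6 8 11 4)(2 5 15 17)(9 16)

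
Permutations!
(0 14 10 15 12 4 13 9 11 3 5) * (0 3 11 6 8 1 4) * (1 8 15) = [14, 4, 2, 5, 13, 3, 15, 7, 8, 6, 1, 11, 0, 9, 10, 12] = (0 14 10 1 4 13 9 6 15 12)(3 5)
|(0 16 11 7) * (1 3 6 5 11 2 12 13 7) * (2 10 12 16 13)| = |(0 13 7)(1 3 6 5 11)(2 16 10 12)| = 60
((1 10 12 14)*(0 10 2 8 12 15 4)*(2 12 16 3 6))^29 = (0 10 15 4)(1 14 12)(2 6 3 16 8)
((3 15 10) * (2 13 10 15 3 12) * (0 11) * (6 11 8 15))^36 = ((0 8 15 6 11)(2 13 10 12))^36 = (0 8 15 6 11)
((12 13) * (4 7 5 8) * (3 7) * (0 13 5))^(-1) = (0 7 3 4 8 5 12 13)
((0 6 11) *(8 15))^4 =(15)(0 6 11)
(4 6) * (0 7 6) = [7, 1, 2, 3, 0, 5, 4, 6] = (0 7 6 4)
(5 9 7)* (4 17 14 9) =(4 17 14 9 7 5) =[0, 1, 2, 3, 17, 4, 6, 5, 8, 7, 10, 11, 12, 13, 9, 15, 16, 14]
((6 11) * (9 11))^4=(6 9 11)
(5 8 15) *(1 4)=(1 4)(5 8 15)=[0, 4, 2, 3, 1, 8, 6, 7, 15, 9, 10, 11, 12, 13, 14, 5]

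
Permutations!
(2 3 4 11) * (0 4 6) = (0 4 11 2 3 6) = [4, 1, 3, 6, 11, 5, 0, 7, 8, 9, 10, 2]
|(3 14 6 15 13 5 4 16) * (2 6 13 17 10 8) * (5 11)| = 42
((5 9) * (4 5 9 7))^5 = (9)(4 7 5)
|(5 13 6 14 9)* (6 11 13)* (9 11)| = 6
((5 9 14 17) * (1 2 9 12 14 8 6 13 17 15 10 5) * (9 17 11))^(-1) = (1 17 2)(5 10 15 14 12)(6 8 9 11 13)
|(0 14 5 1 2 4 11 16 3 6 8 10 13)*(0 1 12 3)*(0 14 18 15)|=|(0 18 15)(1 2 4 11 16 14 5 12 3 6 8 10 13)|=39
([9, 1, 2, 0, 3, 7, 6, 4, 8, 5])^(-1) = (0 3 4 7 5 9)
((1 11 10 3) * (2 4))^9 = ((1 11 10 3)(2 4))^9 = (1 11 10 3)(2 4)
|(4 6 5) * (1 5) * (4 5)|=3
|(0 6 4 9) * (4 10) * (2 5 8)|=15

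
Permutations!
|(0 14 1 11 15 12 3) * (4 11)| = |(0 14 1 4 11 15 12 3)| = 8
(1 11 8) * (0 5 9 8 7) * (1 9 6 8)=[5, 11, 2, 3, 4, 6, 8, 0, 9, 1, 10, 7]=(0 5 6 8 9 1 11 7)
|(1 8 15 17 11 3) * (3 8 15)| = 6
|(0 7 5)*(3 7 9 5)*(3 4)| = |(0 9 5)(3 7 4)| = 3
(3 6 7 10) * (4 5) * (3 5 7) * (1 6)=(1 6 3)(4 7 10 5)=[0, 6, 2, 1, 7, 4, 3, 10, 8, 9, 5]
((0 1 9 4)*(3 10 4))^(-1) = (0 4 10 3 9 1)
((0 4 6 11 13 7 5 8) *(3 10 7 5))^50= ((0 4 6 11 13 5 8)(3 10 7))^50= (0 4 6 11 13 5 8)(3 7 10)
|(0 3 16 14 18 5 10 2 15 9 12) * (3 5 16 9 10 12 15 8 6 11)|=24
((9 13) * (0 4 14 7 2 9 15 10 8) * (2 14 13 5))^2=((0 4 13 15 10 8)(2 9 5)(7 14))^2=(0 13 10)(2 5 9)(4 15 8)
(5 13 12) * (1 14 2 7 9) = (1 14 2 7 9)(5 13 12) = [0, 14, 7, 3, 4, 13, 6, 9, 8, 1, 10, 11, 5, 12, 2]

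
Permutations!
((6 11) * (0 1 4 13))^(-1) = (0 13 4 1)(6 11)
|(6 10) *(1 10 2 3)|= 5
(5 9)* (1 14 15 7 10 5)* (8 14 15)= (1 15 7 10 5 9)(8 14)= [0, 15, 2, 3, 4, 9, 6, 10, 14, 1, 5, 11, 12, 13, 8, 7]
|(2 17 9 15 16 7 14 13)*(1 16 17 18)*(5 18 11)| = 9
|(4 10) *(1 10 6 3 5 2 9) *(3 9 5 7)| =10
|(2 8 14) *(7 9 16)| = 3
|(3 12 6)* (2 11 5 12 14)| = 7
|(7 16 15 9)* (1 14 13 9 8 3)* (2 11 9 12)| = |(1 14 13 12 2 11 9 7 16 15 8 3)| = 12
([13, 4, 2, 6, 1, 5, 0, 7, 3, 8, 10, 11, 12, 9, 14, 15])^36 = [0, 1, 2, 3, 4, 5, 6, 7, 8, 9, 10, 11, 12, 13, 14, 15]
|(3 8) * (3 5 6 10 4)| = |(3 8 5 6 10 4)| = 6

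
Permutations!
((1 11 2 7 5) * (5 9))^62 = (1 2 9)(5 11 7)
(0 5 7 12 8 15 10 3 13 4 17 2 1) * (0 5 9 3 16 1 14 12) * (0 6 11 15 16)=(0 9 3 13 4 17 2 14 12 8 16 1 5 7 6 11 15 10)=[9, 5, 14, 13, 17, 7, 11, 6, 16, 3, 0, 15, 8, 4, 12, 10, 1, 2]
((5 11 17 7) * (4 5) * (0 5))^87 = (0 17)(4 11)(5 7)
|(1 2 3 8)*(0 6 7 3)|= |(0 6 7 3 8 1 2)|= 7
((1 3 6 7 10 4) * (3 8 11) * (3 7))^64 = ((1 8 11 7 10 4)(3 6))^64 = (1 10 11)(4 7 8)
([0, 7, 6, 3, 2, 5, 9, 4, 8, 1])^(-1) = [0, 9, 4, 3, 7, 5, 2, 1, 8, 6]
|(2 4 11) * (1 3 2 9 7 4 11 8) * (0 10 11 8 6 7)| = 12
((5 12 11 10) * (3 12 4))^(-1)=(3 4 5 10 11 12)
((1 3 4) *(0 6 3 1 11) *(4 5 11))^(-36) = (0 11 5 3 6)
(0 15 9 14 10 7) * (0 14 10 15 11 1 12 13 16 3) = [11, 12, 2, 0, 4, 5, 6, 14, 8, 10, 7, 1, 13, 16, 15, 9, 3] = (0 11 1 12 13 16 3)(7 14 15 9 10)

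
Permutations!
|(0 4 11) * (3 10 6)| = |(0 4 11)(3 10 6)| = 3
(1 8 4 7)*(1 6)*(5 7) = (1 8 4 5 7 6) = [0, 8, 2, 3, 5, 7, 1, 6, 4]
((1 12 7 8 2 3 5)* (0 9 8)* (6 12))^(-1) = (0 7 12 6 1 5 3 2 8 9)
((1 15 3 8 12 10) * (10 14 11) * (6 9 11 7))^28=(1 7 15 6 3 9 8 11 12 10 14)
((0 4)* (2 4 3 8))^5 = (8)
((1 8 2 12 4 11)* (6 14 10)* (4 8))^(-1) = (1 11 4)(2 8 12)(6 10 14)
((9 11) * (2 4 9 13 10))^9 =(2 11)(4 13)(9 10)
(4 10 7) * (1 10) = [0, 10, 2, 3, 1, 5, 6, 4, 8, 9, 7] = (1 10 7 4)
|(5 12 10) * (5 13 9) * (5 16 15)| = 7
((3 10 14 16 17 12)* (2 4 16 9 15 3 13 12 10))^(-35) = (2 4 16 17 10 14 9 15 3)(12 13)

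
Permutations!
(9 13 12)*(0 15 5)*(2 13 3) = (0 15 5)(2 13 12 9 3) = [15, 1, 13, 2, 4, 0, 6, 7, 8, 3, 10, 11, 9, 12, 14, 5]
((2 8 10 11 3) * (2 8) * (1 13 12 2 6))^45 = (13)(3 8 10 11)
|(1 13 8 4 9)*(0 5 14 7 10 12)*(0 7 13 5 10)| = 28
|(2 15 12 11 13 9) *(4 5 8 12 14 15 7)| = 18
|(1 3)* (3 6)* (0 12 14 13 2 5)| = |(0 12 14 13 2 5)(1 6 3)| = 6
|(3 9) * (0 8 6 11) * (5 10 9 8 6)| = |(0 6 11)(3 8 5 10 9)| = 15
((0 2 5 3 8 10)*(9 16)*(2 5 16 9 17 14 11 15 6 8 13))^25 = (0 10 8 6 15 11 14 17 16 2 13 3 5)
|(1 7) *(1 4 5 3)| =|(1 7 4 5 3)| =5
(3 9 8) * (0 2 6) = (0 2 6)(3 9 8) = [2, 1, 6, 9, 4, 5, 0, 7, 3, 8]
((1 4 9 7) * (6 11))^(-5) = (1 7 9 4)(6 11)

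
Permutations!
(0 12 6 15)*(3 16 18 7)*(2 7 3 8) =[12, 1, 7, 16, 4, 5, 15, 8, 2, 9, 10, 11, 6, 13, 14, 0, 18, 17, 3] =(0 12 6 15)(2 7 8)(3 16 18)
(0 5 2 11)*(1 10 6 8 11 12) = (0 5 2 12 1 10 6 8 11) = [5, 10, 12, 3, 4, 2, 8, 7, 11, 9, 6, 0, 1]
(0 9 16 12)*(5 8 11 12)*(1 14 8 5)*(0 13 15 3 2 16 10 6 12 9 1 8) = (0 1 14)(2 16 8 11 9 10 6 12 13 15 3) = [1, 14, 16, 2, 4, 5, 12, 7, 11, 10, 6, 9, 13, 15, 0, 3, 8]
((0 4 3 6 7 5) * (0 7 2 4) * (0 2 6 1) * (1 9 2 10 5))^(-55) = ((0 10 5 7 1)(2 4 3 9))^(-55) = (10)(2 4 3 9)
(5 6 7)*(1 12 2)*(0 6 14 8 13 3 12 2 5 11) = (0 6 7 11)(1 2)(3 12 5 14 8 13) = [6, 2, 1, 12, 4, 14, 7, 11, 13, 9, 10, 0, 5, 3, 8]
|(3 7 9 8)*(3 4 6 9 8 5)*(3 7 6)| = 7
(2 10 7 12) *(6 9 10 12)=(2 12)(6 9 10 7)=[0, 1, 12, 3, 4, 5, 9, 6, 8, 10, 7, 11, 2]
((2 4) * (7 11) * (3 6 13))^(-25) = (2 4)(3 13 6)(7 11)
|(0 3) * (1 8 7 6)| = |(0 3)(1 8 7 6)| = 4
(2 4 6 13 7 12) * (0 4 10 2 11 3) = (0 4 6 13 7 12 11 3)(2 10) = [4, 1, 10, 0, 6, 5, 13, 12, 8, 9, 2, 3, 11, 7]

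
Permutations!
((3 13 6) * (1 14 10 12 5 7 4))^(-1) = (1 4 7 5 12 10 14)(3 6 13)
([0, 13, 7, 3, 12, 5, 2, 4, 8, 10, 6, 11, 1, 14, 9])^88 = (1 4 2 10 14)(6 9 13 12 7)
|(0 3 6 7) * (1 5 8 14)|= 4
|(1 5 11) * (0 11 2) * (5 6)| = 6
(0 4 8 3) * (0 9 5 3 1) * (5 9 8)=(9)(0 4 5 3 8 1)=[4, 0, 2, 8, 5, 3, 6, 7, 1, 9]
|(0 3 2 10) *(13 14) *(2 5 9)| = 6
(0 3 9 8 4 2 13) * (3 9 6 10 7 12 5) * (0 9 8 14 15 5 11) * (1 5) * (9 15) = (0 8 4 2 13 15 1 5 3 6 10 7 12 11)(9 14) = [8, 5, 13, 6, 2, 3, 10, 12, 4, 14, 7, 0, 11, 15, 9, 1]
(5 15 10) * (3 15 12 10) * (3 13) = (3 15 13)(5 12 10) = [0, 1, 2, 15, 4, 12, 6, 7, 8, 9, 5, 11, 10, 3, 14, 13]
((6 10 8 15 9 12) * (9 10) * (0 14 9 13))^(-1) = (0 13 6 12 9 14)(8 10 15)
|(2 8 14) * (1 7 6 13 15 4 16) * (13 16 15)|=12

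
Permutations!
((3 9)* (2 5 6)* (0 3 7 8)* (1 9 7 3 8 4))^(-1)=(0 8)(1 4 7 3 9)(2 6 5)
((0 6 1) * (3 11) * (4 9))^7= (0 6 1)(3 11)(4 9)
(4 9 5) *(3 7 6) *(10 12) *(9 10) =(3 7 6)(4 10 12 9 5) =[0, 1, 2, 7, 10, 4, 3, 6, 8, 5, 12, 11, 9]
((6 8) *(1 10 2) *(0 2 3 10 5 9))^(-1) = (0 9 5 1 2)(3 10)(6 8)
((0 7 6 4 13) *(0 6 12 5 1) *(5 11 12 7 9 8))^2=(0 8 1 9 5)(4 6 13)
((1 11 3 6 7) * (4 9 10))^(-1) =(1 7 6 3 11)(4 10 9)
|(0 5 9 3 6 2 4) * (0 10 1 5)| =8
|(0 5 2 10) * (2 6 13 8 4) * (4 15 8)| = 14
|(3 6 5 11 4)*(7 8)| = |(3 6 5 11 4)(7 8)| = 10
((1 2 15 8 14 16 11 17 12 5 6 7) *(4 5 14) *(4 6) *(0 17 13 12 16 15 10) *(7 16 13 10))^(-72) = ((0 17 13 12 14 15 8 6 16 11 10)(1 2 7)(4 5))^(-72) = (0 15 10 14 11 12 16 13 6 17 8)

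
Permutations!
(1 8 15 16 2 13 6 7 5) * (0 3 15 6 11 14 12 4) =(0 3 15 16 2 13 11 14 12 4)(1 8 6 7 5) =[3, 8, 13, 15, 0, 1, 7, 5, 6, 9, 10, 14, 4, 11, 12, 16, 2]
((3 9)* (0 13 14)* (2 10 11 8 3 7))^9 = (14)(2 11 3 7 10 8 9)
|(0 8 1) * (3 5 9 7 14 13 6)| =21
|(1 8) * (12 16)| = 2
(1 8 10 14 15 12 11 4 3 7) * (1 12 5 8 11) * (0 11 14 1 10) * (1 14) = (0 11 4 3 7 12 10 14 15 5 8) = [11, 1, 2, 7, 3, 8, 6, 12, 0, 9, 14, 4, 10, 13, 15, 5]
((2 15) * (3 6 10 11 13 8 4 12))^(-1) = (2 15)(3 12 4 8 13 11 10 6)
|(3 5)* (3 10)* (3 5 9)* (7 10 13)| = 4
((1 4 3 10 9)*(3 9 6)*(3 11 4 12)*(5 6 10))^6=(1 4 6 3)(5 12 9 11)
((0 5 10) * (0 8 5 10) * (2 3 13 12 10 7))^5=((0 7 2 3 13 12 10 8 5))^5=(0 12 7 10 2 8 3 5 13)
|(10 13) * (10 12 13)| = |(12 13)| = 2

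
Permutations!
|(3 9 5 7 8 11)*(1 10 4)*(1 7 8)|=20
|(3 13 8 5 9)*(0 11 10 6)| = |(0 11 10 6)(3 13 8 5 9)| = 20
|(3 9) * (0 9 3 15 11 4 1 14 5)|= |(0 9 15 11 4 1 14 5)|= 8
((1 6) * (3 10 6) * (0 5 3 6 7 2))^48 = ((0 5 3 10 7 2)(1 6))^48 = (10)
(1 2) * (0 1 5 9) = [1, 2, 5, 3, 4, 9, 6, 7, 8, 0] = (0 1 2 5 9)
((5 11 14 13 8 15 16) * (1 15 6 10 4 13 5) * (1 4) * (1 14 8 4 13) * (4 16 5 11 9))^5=((1 15 5 9 4)(6 10 14 11 8)(13 16))^5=(13 16)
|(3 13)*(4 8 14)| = 6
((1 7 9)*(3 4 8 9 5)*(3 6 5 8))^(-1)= ((1 7 8 9)(3 4)(5 6))^(-1)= (1 9 8 7)(3 4)(5 6)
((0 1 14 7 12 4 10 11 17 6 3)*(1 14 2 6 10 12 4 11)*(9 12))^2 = (0 7 9 11 10 2 3 14 4 12 17 1 6) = ((0 14 7 4 9 12 11 17 10 1 2 6 3))^2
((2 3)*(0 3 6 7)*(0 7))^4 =(7)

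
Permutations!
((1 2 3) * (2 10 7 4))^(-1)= (1 3 2 4 7 10)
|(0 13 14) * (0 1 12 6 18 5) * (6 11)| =9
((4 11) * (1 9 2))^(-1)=((1 9 2)(4 11))^(-1)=(1 2 9)(4 11)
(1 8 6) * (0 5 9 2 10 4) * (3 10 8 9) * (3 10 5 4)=(0 4)(1 9 2 8 6)(3 5 10)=[4, 9, 8, 5, 0, 10, 1, 7, 6, 2, 3]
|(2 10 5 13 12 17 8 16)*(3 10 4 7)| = |(2 4 7 3 10 5 13 12 17 8 16)| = 11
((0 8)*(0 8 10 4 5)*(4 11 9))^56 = (0 11 4)(5 10 9)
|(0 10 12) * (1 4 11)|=|(0 10 12)(1 4 11)|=3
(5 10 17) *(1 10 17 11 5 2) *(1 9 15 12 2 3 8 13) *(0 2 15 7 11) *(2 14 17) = (0 14 17 3 8 13 1 10)(2 9 7 11 5)(12 15) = [14, 10, 9, 8, 4, 2, 6, 11, 13, 7, 0, 5, 15, 1, 17, 12, 16, 3]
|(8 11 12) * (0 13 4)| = 3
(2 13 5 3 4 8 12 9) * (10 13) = (2 10 13 5 3 4 8 12 9) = [0, 1, 10, 4, 8, 3, 6, 7, 12, 2, 13, 11, 9, 5]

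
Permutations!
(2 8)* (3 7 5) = (2 8)(3 7 5) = [0, 1, 8, 7, 4, 3, 6, 5, 2]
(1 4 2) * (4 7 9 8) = (1 7 9 8 4 2) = [0, 7, 1, 3, 2, 5, 6, 9, 4, 8]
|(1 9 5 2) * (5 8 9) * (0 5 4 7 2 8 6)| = |(0 5 8 9 6)(1 4 7 2)| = 20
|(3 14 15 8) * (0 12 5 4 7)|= 20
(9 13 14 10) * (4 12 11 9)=[0, 1, 2, 3, 12, 5, 6, 7, 8, 13, 4, 9, 11, 14, 10]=(4 12 11 9 13 14 10)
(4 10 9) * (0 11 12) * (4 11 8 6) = (0 8 6 4 10 9 11 12) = [8, 1, 2, 3, 10, 5, 4, 7, 6, 11, 9, 12, 0]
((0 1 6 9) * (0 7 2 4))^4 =((0 1 6 9 7 2 4))^4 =(0 7 1 2 6 4 9)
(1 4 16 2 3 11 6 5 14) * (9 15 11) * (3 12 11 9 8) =(1 4 16 2 12 11 6 5 14)(3 8)(9 15) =[0, 4, 12, 8, 16, 14, 5, 7, 3, 15, 10, 6, 11, 13, 1, 9, 2]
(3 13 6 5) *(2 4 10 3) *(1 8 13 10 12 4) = (1 8 13 6 5 2)(3 10)(4 12) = [0, 8, 1, 10, 12, 2, 5, 7, 13, 9, 3, 11, 4, 6]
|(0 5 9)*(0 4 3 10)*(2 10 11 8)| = |(0 5 9 4 3 11 8 2 10)| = 9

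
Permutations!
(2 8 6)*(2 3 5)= [0, 1, 8, 5, 4, 2, 3, 7, 6]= (2 8 6 3 5)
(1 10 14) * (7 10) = (1 7 10 14) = [0, 7, 2, 3, 4, 5, 6, 10, 8, 9, 14, 11, 12, 13, 1]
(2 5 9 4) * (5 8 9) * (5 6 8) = (2 5 6 8 9 4) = [0, 1, 5, 3, 2, 6, 8, 7, 9, 4]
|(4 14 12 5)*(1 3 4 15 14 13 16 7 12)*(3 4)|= |(1 4 13 16 7 12 5 15 14)|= 9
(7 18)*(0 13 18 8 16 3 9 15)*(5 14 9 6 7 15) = (0 13 18 15)(3 6 7 8 16)(5 14 9) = [13, 1, 2, 6, 4, 14, 7, 8, 16, 5, 10, 11, 12, 18, 9, 0, 3, 17, 15]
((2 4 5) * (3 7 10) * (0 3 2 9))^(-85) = ((0 3 7 10 2 4 5 9))^(-85) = (0 10 5 3 2 9 7 4)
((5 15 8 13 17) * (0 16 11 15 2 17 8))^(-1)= ((0 16 11 15)(2 17 5)(8 13))^(-1)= (0 15 11 16)(2 5 17)(8 13)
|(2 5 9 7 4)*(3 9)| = |(2 5 3 9 7 4)| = 6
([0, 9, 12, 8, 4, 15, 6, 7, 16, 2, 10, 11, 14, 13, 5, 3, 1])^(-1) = (1 16 8 3 15 5 14 12 2 9)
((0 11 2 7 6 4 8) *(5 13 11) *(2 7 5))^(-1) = ((0 2 5 13 11 7 6 4 8))^(-1) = (0 8 4 6 7 11 13 5 2)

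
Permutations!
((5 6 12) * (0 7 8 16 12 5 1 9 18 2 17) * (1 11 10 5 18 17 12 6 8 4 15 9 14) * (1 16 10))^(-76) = ((0 7 4 15 9 17)(1 14 16 6 18 2 12 11)(5 8 10))^(-76) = (0 4 9)(1 18)(2 14)(5 10 8)(6 11)(7 15 17)(12 16)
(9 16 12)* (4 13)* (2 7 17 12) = (2 7 17 12 9 16)(4 13) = [0, 1, 7, 3, 13, 5, 6, 17, 8, 16, 10, 11, 9, 4, 14, 15, 2, 12]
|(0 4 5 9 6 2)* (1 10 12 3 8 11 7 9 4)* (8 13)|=12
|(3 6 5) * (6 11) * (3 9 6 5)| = |(3 11 5 9 6)| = 5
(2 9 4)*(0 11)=(0 11)(2 9 4)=[11, 1, 9, 3, 2, 5, 6, 7, 8, 4, 10, 0]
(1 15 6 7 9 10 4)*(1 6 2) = (1 15 2)(4 6 7 9 10) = [0, 15, 1, 3, 6, 5, 7, 9, 8, 10, 4, 11, 12, 13, 14, 2]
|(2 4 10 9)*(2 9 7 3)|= |(2 4 10 7 3)|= 5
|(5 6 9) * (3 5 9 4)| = 4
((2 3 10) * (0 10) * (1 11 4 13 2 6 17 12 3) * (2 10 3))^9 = (17)(0 3)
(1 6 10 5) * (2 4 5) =[0, 6, 4, 3, 5, 1, 10, 7, 8, 9, 2] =(1 6 10 2 4 5)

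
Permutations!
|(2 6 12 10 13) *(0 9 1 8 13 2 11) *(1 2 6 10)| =|(0 9 2 10 6 12 1 8 13 11)| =10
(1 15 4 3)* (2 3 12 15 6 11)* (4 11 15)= [0, 6, 3, 1, 12, 5, 15, 7, 8, 9, 10, 2, 4, 13, 14, 11]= (1 6 15 11 2 3)(4 12)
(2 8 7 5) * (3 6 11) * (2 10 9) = (2 8 7 5 10 9)(3 6 11) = [0, 1, 8, 6, 4, 10, 11, 5, 7, 2, 9, 3]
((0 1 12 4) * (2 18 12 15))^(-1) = ((0 1 15 2 18 12 4))^(-1) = (0 4 12 18 2 15 1)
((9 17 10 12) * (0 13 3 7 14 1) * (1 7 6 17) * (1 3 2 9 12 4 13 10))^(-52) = ((0 10 4 13 2 9 3 6 17 1)(7 14))^(-52) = (0 17 3 2 4)(1 6 9 13 10)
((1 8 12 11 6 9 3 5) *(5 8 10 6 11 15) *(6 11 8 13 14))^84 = (15)(3 9 6 14 13) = ((1 10 11 8 12 15 5)(3 13 14 6 9))^84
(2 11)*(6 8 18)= (2 11)(6 8 18)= [0, 1, 11, 3, 4, 5, 8, 7, 18, 9, 10, 2, 12, 13, 14, 15, 16, 17, 6]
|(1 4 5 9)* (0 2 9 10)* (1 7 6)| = 9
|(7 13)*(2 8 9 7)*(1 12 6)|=15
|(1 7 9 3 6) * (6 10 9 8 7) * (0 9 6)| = 6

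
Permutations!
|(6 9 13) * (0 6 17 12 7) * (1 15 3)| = |(0 6 9 13 17 12 7)(1 15 3)| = 21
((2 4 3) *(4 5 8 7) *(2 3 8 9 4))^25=(2 5 9 4 8 7)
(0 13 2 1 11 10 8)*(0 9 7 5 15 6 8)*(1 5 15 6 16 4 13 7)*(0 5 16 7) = [0, 11, 16, 3, 13, 6, 8, 15, 9, 1, 5, 10, 12, 2, 14, 7, 4] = (1 11 10 5 6 8 9)(2 16 4 13)(7 15)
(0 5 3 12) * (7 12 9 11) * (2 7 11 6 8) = (0 5 3 9 6 8 2 7 12) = [5, 1, 7, 9, 4, 3, 8, 12, 2, 6, 10, 11, 0]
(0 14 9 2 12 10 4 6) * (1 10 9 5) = (0 14 5 1 10 4 6)(2 12 9) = [14, 10, 12, 3, 6, 1, 0, 7, 8, 2, 4, 11, 9, 13, 5]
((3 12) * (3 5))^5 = (3 5 12)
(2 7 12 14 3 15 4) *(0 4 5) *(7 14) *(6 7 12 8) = [4, 1, 14, 15, 2, 0, 7, 8, 6, 9, 10, 11, 12, 13, 3, 5] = (0 4 2 14 3 15 5)(6 7 8)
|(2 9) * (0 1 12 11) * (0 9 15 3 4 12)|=14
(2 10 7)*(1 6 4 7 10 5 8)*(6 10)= [0, 10, 5, 3, 7, 8, 4, 2, 1, 9, 6]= (1 10 6 4 7 2 5 8)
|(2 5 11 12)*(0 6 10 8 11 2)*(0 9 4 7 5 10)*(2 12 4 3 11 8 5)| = |(0 6)(2 10 5 12 9 3 11 4 7)| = 18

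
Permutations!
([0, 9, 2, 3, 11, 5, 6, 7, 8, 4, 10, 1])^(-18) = (1 4)(9 11)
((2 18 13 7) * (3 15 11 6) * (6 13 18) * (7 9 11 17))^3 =((18)(2 6 3 15 17 7)(9 11 13))^3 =(18)(2 15)(3 7)(6 17)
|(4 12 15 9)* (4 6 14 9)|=3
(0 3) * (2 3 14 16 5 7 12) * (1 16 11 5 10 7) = [14, 16, 3, 0, 4, 1, 6, 12, 8, 9, 7, 5, 2, 13, 11, 15, 10] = (0 14 11 5 1 16 10 7 12 2 3)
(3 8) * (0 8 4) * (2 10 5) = (0 8 3 4)(2 10 5) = [8, 1, 10, 4, 0, 2, 6, 7, 3, 9, 5]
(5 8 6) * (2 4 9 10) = (2 4 9 10)(5 8 6) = [0, 1, 4, 3, 9, 8, 5, 7, 6, 10, 2]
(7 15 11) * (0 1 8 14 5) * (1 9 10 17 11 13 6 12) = (0 9 10 17 11 7 15 13 6 12 1 8 14 5) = [9, 8, 2, 3, 4, 0, 12, 15, 14, 10, 17, 7, 1, 6, 5, 13, 16, 11]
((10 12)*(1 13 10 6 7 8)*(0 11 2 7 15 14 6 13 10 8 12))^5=((0 11 2 7 12 13 8 1 10)(6 15 14))^5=(0 13 11 8 2 1 7 10 12)(6 14 15)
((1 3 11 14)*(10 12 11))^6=((1 3 10 12 11 14))^6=(14)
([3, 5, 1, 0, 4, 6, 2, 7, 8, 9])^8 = [0, 1, 2, 3, 4, 5, 6, 7, 8, 9]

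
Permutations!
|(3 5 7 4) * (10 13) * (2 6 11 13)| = |(2 6 11 13 10)(3 5 7 4)| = 20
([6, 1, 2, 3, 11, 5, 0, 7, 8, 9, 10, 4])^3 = [6, 1, 2, 3, 11, 5, 0, 7, 8, 9, 10, 4]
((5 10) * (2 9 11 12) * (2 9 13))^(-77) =((2 13)(5 10)(9 11 12))^(-77) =(2 13)(5 10)(9 11 12)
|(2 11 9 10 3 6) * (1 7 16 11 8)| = 10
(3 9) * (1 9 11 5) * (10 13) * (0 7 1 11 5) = (0 7 1 9 3 5 11)(10 13) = [7, 9, 2, 5, 4, 11, 6, 1, 8, 3, 13, 0, 12, 10]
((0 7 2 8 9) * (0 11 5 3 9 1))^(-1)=(0 1 8 2 7)(3 5 11 9)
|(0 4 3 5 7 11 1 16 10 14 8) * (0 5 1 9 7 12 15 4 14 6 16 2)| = 30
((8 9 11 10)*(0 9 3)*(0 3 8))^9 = (0 9 11 10)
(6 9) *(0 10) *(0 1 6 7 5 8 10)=(1 6 9 7 5 8 10)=[0, 6, 2, 3, 4, 8, 9, 5, 10, 7, 1]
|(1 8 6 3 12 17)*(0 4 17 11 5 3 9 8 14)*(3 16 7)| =30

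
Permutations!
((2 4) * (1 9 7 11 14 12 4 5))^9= (14)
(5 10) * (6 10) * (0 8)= (0 8)(5 6 10)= [8, 1, 2, 3, 4, 6, 10, 7, 0, 9, 5]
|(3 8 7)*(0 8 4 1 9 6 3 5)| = |(0 8 7 5)(1 9 6 3 4)| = 20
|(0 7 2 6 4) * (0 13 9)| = |(0 7 2 6 4 13 9)| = 7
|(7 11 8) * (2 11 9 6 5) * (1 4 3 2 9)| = 21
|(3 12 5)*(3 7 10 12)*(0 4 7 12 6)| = |(0 4 7 10 6)(5 12)| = 10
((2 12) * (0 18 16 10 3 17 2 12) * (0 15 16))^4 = ((0 18)(2 15 16 10 3 17))^4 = (18)(2 3 16)(10 15 17)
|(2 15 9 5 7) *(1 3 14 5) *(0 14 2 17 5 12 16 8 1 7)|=|(0 14 12 16 8 1 3 2 15 9 7 17 5)|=13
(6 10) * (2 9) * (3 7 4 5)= (2 9)(3 7 4 5)(6 10)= [0, 1, 9, 7, 5, 3, 10, 4, 8, 2, 6]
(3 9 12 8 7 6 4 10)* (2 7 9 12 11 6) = (2 7)(3 12 8 9 11 6 4 10) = [0, 1, 7, 12, 10, 5, 4, 2, 9, 11, 3, 6, 8]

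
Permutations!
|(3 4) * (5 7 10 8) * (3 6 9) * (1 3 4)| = |(1 3)(4 6 9)(5 7 10 8)| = 12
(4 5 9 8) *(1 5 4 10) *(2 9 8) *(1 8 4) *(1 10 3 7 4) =[0, 5, 9, 7, 10, 1, 6, 4, 3, 2, 8] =(1 5)(2 9)(3 7 4 10 8)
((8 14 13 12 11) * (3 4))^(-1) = ((3 4)(8 14 13 12 11))^(-1) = (3 4)(8 11 12 13 14)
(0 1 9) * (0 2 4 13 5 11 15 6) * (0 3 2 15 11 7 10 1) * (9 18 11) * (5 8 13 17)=(1 18 11 9 15 6 3 2 4 17 5 7 10)(8 13)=[0, 18, 4, 2, 17, 7, 3, 10, 13, 15, 1, 9, 12, 8, 14, 6, 16, 5, 11]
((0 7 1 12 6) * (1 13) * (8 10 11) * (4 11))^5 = (0 6 12 1 13 7)(4 11 8 10) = ((0 7 13 1 12 6)(4 11 8 10))^5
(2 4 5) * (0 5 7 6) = [5, 1, 4, 3, 7, 2, 0, 6] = (0 5 2 4 7 6)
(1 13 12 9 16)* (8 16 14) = (1 13 12 9 14 8 16) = [0, 13, 2, 3, 4, 5, 6, 7, 16, 14, 10, 11, 9, 12, 8, 15, 1]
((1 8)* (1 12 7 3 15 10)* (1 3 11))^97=((1 8 12 7 11)(3 15 10))^97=(1 12 11 8 7)(3 15 10)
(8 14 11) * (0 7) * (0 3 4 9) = (0 7 3 4 9)(8 14 11) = [7, 1, 2, 4, 9, 5, 6, 3, 14, 0, 10, 8, 12, 13, 11]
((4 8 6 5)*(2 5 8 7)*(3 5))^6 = ((2 3 5 4 7)(6 8))^6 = (8)(2 3 5 4 7)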